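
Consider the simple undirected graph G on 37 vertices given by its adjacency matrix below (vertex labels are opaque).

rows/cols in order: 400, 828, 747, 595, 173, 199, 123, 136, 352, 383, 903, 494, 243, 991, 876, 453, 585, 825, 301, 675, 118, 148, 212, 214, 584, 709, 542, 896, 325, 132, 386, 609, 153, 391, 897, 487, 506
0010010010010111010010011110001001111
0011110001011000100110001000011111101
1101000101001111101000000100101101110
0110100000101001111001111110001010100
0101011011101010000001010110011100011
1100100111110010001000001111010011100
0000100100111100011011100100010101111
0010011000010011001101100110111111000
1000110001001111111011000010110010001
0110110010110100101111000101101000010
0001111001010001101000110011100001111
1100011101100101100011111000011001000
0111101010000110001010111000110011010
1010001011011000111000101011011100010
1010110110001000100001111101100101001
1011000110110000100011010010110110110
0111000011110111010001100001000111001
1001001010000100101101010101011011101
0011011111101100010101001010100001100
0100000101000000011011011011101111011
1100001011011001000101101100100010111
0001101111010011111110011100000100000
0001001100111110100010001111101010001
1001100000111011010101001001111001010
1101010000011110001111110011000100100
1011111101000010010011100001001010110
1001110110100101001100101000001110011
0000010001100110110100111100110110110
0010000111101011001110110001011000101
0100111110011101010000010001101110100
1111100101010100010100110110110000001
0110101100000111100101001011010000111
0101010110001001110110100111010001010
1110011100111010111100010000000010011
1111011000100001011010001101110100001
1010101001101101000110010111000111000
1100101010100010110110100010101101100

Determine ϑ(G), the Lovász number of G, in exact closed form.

deg(709) = 18; N(709) = {400, 747, 595, 173, 199, 123, 136, 383, 876, 825, 118, 148, 212, 896, 386, 153, 897, 487}.
deg(584) = 18; N(584) = {400, 828, 595, 199, 494, 243, 991, 876, 301, 675, 118, 148, 212, 214, 542, 896, 609, 897}.
N(136) = {747, 199, 123, 494, 876, 453, 301, 675, 148, 212, 709, 542, 325, 132, 386, 609, 153, 391}, |N(136)| = 18.
Vertex 609 has 18 neighbors: 828, 747, 173, 123, 136, 991, 876, 453, 585, 675, 148, 584, 542, 896, 132, 897, 487, 506.
deg(v) = 18 for all v (|V|=37); SR(37,18,8,9) — a Paley graph.
spec(A) ≈ [18.0, 2.54138, -3.54138] (distinct, 5 d.p.).
ϑ = −N·λ_min/(λ_max−λ_min) = −37·(-sqrt(37)/2 - 1/2)/(18−(-sqrt(37)/2 - 1/2)) = sqrt(37).
ϑ(G) ≈ 6.08276253.

sqrt(37)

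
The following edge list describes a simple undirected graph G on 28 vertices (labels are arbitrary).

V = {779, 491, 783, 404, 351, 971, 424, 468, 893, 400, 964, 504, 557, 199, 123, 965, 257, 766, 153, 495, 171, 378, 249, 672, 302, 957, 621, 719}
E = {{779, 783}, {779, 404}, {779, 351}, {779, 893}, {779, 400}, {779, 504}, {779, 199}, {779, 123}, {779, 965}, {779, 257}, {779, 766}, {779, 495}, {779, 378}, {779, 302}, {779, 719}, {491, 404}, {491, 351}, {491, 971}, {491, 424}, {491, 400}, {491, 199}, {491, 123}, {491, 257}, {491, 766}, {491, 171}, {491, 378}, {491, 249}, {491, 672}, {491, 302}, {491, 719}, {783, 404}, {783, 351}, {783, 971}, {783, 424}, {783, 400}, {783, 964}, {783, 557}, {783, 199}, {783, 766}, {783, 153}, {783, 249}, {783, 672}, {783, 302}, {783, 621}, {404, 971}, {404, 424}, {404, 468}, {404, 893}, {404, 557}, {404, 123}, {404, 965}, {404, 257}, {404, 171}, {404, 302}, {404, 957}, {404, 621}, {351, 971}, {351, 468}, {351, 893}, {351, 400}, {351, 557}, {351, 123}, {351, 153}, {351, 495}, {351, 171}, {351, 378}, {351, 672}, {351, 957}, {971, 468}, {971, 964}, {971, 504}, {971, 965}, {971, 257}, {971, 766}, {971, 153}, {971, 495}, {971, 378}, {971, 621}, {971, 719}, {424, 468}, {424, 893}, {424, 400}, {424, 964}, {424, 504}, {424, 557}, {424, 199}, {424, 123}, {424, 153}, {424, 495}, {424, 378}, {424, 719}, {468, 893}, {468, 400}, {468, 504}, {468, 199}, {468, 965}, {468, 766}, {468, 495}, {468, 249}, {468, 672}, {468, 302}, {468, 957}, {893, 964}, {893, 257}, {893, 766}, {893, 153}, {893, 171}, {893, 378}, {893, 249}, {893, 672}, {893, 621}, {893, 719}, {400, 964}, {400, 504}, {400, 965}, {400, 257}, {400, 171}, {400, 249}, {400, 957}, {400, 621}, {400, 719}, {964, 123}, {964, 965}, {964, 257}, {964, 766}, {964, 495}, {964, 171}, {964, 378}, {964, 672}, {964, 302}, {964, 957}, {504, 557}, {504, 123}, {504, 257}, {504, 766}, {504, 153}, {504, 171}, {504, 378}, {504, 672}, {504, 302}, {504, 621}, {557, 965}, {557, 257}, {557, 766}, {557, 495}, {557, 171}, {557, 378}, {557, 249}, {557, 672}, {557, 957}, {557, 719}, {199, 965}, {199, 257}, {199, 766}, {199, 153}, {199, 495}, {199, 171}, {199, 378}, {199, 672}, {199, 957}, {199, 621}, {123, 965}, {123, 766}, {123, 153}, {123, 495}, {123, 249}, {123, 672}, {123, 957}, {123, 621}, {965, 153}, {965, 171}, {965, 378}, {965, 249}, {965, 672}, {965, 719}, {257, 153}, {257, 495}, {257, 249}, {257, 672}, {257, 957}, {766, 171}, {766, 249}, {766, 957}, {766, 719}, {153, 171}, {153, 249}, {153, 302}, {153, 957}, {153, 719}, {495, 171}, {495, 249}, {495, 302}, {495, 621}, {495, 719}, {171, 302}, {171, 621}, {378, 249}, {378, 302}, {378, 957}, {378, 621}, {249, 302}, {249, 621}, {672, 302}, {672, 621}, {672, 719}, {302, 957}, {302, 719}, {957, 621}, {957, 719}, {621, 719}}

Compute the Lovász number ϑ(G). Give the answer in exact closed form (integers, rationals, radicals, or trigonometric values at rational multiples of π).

7

Vertex 257 has 15 neighbors: 779, 491, 404, 971, 893, 400, 964, 504, 557, 199, 153, 495, 249, 672, 957.
Vertex 504 has 15 neighbors: 779, 971, 424, 468, 400, 557, 123, 257, 766, 153, 171, 378, 672, 302, 621.
N(468) = {404, 351, 971, 424, 893, 400, 504, 199, 965, 766, 495, 249, 672, 302, 957}, |N(468)| = 15.
deg(779) = 15; N(779) = {783, 404, 351, 893, 400, 504, 199, 123, 965, 257, 766, 495, 378, 302, 719}.
Every vertex has degree 15 (N=28); this is K(8,2), the Kneser graph.
The 3 distinct eigenvalues: [15.0, 1.0, -5.0].
−28·(-5) / ((15)−(-5)) = 7 = ϑ(G).
ϑ(G) ≈ 7.0000.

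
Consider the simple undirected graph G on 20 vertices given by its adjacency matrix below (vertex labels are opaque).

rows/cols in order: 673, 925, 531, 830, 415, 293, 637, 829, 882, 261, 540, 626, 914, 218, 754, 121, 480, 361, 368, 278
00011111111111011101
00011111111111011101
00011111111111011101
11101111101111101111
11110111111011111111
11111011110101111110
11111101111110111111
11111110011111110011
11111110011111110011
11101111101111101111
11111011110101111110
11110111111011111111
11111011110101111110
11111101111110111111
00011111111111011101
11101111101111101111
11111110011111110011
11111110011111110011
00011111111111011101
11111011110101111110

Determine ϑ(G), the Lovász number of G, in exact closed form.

5

deg(637) = 18; N(637) = {673, 925, 531, 830, 415, 293, 829, 882, 261, 540, 626, 914, 754, 121, 480, 361, 368, 278}.
N(754) = {830, 415, 293, 637, 829, 882, 261, 540, 626, 914, 218, 121, 480, 361, 278}, |N(754)| = 15.
Vertex 882 has 16 neighbors: 673, 925, 531, 830, 415, 293, 637, 261, 540, 626, 914, 218, 754, 121, 368, 278.
N(415) = {673, 925, 531, 830, 293, 637, 829, 882, 261, 540, 914, 218, 754, 121, 480, 361, 368, 278}, |N(415)| = 18.
Complete 6-partite, parts [5, 4, 4, 3, 2, 2]: perfect, ϑ = α = 5.
ϑ(G) ≈ 5.000000000.
Check 5 ≤ 5 ≤ 5: collapsed.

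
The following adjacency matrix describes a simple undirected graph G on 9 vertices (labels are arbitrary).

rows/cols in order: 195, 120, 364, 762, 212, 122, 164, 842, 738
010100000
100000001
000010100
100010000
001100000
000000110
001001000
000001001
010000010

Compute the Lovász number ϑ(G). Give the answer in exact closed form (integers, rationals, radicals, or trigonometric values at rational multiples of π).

N(164) = {364, 122}, |N(164)| = 2.
Vertex 364 has 2 neighbors: 212, 164.
deg(212) = 2; N(212) = {364, 762}.
deg(842) = 2; N(842) = {122, 738}.
2-regular, N=9; this is C_{9}, the 9-cycle.
spec(A) ≈ [2.0, 1.532089, 0.347296, -1.0, -1.879385] (distinct, 6 d.p.).
λ_max=2, λ_min=-2*cos(pi/9); ϑ = −9·λ_min/(λ_max−λ_min) = 9*cos(pi/9)/(cos(pi/9) + 1).
Numerically 4.3601.
Sandwich: α(G)=4 ≤ ϑ(G)=9*cos(pi/9)/(cos(pi/9) + 1) ≤ χ(Ḡ)=5 (both strict).

9*cos(pi/9)/(cos(pi/9) + 1)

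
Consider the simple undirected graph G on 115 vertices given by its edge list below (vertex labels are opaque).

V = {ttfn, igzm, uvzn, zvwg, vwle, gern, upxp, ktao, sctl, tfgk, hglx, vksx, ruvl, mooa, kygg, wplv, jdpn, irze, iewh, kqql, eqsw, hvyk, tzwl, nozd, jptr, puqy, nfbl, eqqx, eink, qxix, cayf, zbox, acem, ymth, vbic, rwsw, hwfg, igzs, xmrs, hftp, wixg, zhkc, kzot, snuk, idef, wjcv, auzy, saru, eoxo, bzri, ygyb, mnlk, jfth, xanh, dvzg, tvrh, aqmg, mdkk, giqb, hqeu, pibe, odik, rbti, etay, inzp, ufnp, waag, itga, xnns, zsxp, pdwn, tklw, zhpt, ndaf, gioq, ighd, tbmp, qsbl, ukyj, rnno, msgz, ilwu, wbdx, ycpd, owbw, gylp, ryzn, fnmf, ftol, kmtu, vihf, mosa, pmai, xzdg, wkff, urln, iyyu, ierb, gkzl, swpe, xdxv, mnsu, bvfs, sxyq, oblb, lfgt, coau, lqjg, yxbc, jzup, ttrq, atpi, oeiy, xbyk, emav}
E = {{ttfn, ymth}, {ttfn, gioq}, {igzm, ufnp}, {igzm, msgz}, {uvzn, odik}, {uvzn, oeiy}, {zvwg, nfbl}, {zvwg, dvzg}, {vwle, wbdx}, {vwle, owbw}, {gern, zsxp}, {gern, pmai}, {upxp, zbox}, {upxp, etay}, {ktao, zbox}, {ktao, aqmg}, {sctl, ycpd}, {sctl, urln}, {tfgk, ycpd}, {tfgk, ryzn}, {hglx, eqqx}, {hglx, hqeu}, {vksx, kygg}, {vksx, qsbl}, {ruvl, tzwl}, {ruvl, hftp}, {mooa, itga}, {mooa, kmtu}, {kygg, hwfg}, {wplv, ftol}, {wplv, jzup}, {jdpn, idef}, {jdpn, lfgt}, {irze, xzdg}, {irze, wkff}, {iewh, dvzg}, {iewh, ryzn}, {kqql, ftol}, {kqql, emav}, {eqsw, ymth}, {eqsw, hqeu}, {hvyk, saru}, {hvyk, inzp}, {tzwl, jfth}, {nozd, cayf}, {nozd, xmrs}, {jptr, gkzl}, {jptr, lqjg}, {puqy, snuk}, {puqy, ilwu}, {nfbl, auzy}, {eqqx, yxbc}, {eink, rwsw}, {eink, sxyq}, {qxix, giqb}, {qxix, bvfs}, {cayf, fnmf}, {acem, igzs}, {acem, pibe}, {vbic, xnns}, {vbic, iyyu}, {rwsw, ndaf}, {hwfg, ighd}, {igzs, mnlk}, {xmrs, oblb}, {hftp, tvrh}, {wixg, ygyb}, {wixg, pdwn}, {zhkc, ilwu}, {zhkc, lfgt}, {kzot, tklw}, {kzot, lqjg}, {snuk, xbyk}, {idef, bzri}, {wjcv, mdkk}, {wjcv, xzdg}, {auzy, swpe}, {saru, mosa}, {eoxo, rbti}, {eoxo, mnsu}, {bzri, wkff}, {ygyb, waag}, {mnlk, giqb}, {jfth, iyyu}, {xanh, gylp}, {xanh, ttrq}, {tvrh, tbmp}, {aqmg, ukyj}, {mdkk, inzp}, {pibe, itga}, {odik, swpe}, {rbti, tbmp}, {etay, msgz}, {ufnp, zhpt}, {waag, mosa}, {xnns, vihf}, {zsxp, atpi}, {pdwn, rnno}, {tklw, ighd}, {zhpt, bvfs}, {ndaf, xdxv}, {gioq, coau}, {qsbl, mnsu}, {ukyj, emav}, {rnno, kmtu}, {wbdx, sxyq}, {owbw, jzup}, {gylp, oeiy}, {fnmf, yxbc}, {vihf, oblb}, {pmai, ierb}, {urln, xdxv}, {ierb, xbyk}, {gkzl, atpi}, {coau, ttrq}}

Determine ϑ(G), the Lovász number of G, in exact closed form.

115*cos(pi/115)/(cos(pi/115) + 1)

N(kzot) = {tklw, lqjg}, |N(kzot)| = 2.
N(bzri) = {idef, wkff}, |N(bzri)| = 2.
deg(tklw) = 2; N(tklw) = {kzot, ighd}.
Vertex eink has 2 neighbors: rwsw, sxyq.
G on 115 vertices is 2-regular; this is C_{115}, the 115-cycle.
Distinct eigenvalues (to 6 d.p.): [2.0, 1.997016, 1.988071, 1.973194, 1.952428, 1.925835, 1.893494, 1.855503, 1.811974, 1.763037, 1.708839, 1.649541, 1.58532, 1.516368, 1.44289, 1.365106, 1.283249, 1.197561, 1.1083, 1.01573, 0.92013, 0.821784, 0.720985, 0.618034, 0.513239, 0.406912, 0.299371, 0.190936, 0.081932, -0.027317, -0.136485, -0.245245, -0.353273, -0.460247, -0.565848, -0.669759, -0.771672, -0.871282, -0.968292, -1.062411, -1.153361, -1.240868, -1.324672, -1.404522, -1.480181, -1.551423, -1.618034, -1.679817, -1.736586, -1.788173, -1.834423, -1.875198, -1.910377, -1.939855, -1.963543, -1.981372, -1.993287, -1.999254].
Lovász (edge-transitive): ϑ = −115·(-2*cos(pi/115))/((2)−(-2*cos(pi/115))) = 115*cos(pi/115)/(cos(pi/115) + 1).
ϑ(G) ≈ 57.4892708.
Sandwich: α(G)=57 ≤ ϑ(G)=115*cos(pi/115)/(cos(pi/115) + 1) ≤ χ(Ḡ)=58 (both strict).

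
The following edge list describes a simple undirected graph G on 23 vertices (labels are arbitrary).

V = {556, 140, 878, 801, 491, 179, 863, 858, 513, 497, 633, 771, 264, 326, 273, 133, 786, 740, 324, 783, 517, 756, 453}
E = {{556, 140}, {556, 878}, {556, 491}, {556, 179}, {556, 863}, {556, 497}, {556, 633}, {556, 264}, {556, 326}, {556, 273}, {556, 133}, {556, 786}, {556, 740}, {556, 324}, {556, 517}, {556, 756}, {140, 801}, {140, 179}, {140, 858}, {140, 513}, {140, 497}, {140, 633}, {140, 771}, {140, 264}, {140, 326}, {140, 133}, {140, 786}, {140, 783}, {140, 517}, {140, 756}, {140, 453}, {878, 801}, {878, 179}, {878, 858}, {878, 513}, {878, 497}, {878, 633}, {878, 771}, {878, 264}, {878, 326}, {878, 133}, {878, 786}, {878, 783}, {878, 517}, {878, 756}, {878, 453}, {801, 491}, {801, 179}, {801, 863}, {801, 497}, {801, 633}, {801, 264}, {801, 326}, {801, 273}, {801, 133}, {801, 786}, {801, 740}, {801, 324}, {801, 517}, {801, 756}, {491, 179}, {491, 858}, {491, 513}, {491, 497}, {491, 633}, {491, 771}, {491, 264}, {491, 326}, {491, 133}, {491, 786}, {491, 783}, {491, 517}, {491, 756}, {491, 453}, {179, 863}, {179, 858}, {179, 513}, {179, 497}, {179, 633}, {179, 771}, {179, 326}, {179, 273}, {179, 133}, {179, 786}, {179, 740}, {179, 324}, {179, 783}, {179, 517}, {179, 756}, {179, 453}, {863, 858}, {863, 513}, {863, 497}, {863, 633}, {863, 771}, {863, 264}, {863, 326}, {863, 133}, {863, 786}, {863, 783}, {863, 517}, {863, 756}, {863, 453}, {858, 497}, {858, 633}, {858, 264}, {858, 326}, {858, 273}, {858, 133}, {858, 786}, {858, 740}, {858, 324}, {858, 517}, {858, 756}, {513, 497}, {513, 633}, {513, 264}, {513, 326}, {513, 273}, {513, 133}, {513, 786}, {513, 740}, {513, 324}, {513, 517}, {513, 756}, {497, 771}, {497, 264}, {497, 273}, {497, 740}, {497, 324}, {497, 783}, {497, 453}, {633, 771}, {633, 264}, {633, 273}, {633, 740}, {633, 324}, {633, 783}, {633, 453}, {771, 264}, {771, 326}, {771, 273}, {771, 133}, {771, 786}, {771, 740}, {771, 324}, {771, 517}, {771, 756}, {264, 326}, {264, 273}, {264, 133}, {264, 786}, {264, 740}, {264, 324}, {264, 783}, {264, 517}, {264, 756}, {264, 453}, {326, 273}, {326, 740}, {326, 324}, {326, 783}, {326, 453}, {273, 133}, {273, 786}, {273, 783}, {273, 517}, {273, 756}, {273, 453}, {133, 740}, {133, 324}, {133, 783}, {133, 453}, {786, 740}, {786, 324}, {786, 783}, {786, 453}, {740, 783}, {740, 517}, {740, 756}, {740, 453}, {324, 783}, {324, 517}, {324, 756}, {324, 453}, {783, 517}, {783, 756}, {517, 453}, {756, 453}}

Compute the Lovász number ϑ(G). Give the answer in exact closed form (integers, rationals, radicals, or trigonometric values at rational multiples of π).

7

Vertex 517 has 16 neighbors: 556, 140, 878, 801, 491, 179, 863, 858, 513, 771, 264, 273, 740, 324, 783, 453.
deg(133) = 16; N(133) = {556, 140, 878, 801, 491, 179, 863, 858, 513, 771, 264, 273, 740, 324, 783, 453}.
N(264) = {556, 140, 878, 801, 491, 863, 858, 513, 497, 633, 771, 326, 273, 133, 786, 740, 324, 783, 517, 756, 453}, |N(264)| = 21.
N(179) = {556, 140, 878, 801, 491, 863, 858, 513, 497, 633, 771, 326, 273, 133, 786, 740, 324, 783, 517, 756, 453}, |N(179)| = 21.
Complete multipartite on [7, 7, 7, 2]: sandwich collapses at ϑ=7.
Numerically 7.000000000.
7 ≤ 7 ≤ 7: collapsed.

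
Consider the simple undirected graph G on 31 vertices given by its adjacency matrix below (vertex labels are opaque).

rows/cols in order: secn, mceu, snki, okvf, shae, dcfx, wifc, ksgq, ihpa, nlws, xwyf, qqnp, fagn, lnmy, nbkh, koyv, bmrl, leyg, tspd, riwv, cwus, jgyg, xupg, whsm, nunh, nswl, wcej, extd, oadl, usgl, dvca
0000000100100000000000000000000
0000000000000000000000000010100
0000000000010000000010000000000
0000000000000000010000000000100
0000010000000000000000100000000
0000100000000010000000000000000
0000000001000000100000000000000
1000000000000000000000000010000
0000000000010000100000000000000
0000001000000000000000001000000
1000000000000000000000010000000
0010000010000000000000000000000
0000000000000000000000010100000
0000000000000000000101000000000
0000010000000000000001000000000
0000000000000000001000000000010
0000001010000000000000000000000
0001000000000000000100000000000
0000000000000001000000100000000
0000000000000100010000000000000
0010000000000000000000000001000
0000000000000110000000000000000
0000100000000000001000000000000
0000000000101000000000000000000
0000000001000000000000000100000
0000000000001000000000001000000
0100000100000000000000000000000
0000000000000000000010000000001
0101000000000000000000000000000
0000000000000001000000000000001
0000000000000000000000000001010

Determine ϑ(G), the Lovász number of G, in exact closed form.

31*cos(pi/31)/(cos(pi/31) + 1)

N(nlws) = {wifc, nunh}, |N(nlws)| = 2.
N(fagn) = {whsm, nswl}, |N(fagn)| = 2.
N(secn) = {ksgq, xwyf}, |N(secn)| = 2.
N(dcfx) = {shae, nbkh}, |N(dcfx)| = 2.
deg(v) = 2 for all v (|V|=31); this is C_{31}, the 31-cycle.
The 16 distinct eigenvalues: [2.0, 1.95906, 1.837916, 1.641527, 1.377934, 1.057928, 0.694611, 0.302856, -0.101298, -0.501305, -0.880788, -1.224212, -1.517516, -1.748693, -1.908279, -1.989739].
ϑ = −N·λ_min/(λ_max−λ_min) = −31·(-2*cos(pi/31))/(2−(-2*cos(pi/31))) = 31*cos(pi/31)/(cos(pi/31) + 1).
Numerically 15.46013.
Check 15 ≤ 31*cos(pi/31)/(cos(pi/31) + 1) ≤ 16: both strict.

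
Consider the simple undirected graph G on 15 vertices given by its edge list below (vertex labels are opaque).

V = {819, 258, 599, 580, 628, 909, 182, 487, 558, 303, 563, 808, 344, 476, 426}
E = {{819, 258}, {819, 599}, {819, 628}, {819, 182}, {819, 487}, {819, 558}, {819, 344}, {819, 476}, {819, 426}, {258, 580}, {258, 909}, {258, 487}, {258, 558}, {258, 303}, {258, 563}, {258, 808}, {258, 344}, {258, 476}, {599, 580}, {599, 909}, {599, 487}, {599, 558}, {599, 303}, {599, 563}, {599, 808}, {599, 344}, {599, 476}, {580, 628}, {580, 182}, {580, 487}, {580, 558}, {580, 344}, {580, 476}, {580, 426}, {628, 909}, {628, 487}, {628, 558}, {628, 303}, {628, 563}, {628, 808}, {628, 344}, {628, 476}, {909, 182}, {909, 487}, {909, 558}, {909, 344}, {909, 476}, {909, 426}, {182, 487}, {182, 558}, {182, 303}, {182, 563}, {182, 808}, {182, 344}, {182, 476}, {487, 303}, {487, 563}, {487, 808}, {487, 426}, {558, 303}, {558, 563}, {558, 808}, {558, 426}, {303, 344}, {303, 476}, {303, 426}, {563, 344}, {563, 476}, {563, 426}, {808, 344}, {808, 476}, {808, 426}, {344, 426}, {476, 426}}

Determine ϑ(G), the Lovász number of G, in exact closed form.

6

Vertex 819 has 9 neighbors: 258, 599, 628, 182, 487, 558, 344, 476, 426.
N(258) = {819, 580, 909, 487, 558, 303, 563, 808, 344, 476}, |N(258)| = 10.
deg(563) = 9; N(563) = {258, 599, 628, 182, 487, 558, 344, 476, 426}.
deg(909) = 9; N(909) = {258, 599, 628, 182, 487, 558, 344, 476, 426}.
G = K_{6,5,4}: α = 6 = χ(Ḡ), so ϑ = 6.
ϑ(G) ≈ 6.0000.
6 ≤ 6 ≤ 6: collapsed.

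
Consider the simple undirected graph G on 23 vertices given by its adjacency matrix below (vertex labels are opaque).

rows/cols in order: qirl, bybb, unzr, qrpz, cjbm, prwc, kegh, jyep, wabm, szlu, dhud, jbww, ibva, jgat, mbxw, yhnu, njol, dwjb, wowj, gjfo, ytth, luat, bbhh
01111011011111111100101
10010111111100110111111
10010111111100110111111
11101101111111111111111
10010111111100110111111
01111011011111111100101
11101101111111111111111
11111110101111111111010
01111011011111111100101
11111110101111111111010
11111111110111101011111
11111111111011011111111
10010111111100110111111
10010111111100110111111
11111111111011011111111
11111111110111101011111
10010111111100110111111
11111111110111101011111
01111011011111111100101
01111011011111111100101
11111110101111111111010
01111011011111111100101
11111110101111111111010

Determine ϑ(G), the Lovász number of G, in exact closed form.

N(dwjb) = {qirl, bybb, unzr, qrpz, cjbm, prwc, kegh, jyep, wabm, szlu, jbww, ibva, jgat, mbxw, njol, wowj, gjfo, ytth, luat, bbhh}, |N(dwjb)| = 20.
Vertex szlu has 19 neighbors: qirl, bybb, unzr, qrpz, cjbm, prwc, kegh, wabm, dhud, jbww, ibva, jgat, mbxw, yhnu, njol, dwjb, wowj, gjfo, luat.
N(qirl) = {bybb, unzr, qrpz, cjbm, kegh, jyep, szlu, dhud, jbww, ibva, jgat, mbxw, yhnu, njol, dwjb, ytth, bbhh}, |N(qirl)| = 17.
N(jyep) = {qirl, bybb, unzr, qrpz, cjbm, prwc, kegh, wabm, dhud, jbww, ibva, jgat, mbxw, yhnu, njol, dwjb, wowj, gjfo, luat}, |N(jyep)| = 19.
6 parts of sizes [6, 6, 4, 3, 2, 2]; α(G) = 6 = ϑ (perfect).
= 6.0000… (decimal).
Check 6 ≤ 6 ≤ 6: collapsed.

6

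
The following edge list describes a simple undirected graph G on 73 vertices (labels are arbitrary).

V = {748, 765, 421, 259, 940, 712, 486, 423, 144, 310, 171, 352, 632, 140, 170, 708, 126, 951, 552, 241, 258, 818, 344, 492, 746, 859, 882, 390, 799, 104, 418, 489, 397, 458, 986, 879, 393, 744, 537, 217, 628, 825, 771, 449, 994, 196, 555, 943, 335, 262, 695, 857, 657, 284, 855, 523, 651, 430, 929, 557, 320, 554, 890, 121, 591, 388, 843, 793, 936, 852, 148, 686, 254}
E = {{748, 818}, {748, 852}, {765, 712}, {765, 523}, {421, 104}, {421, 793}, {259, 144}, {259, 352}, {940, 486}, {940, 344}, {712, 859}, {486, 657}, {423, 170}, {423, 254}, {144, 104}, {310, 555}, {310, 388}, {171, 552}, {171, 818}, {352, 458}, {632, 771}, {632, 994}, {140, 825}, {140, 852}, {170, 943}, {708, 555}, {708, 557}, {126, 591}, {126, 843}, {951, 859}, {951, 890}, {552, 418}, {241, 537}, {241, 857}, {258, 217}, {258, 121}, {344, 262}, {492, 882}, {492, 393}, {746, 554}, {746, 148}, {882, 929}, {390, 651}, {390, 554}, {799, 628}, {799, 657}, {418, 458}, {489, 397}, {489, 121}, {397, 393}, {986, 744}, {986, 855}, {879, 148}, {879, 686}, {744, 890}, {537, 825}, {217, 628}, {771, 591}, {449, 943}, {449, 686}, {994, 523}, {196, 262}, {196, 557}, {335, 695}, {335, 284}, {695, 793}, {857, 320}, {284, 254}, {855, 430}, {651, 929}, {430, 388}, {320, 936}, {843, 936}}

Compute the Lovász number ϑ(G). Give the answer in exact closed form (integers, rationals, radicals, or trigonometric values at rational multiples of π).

N(262) = {344, 196}, |N(262)| = 2.
deg(489) = 2; N(489) = {397, 121}.
deg(390) = 2; N(390) = {651, 554}.
deg(657) = 2; N(657) = {486, 799}.
Every vertex has degree 2 (N=73); this is C_{73}, the 73-cycle.
The 37 distinct eigenvalues: [2.0, 1.9926, 1.97044, 1.9337, 1.88263, 1.81764, 1.73918, 1.64785, 1.54431, 1.42935, 1.3038, 1.1686, 1.02474, 0.8733, 0.7154, 0.55219, 0.3849, 0.21476, 0.04303, -0.12902, -0.30011, -0.46898, -0.63438, -0.79509, -0.9499, -1.09769, -1.23734, -1.36784, -1.48821, -1.59756, -1.69508, -1.78006, -1.85185, -1.90993, -1.95388, -1.98335, -1.99815].
λ_max=2, λ_min=-2*cos(pi/73); ϑ = −73·λ_min/(λ_max−λ_min) = 73*cos(pi/73)/(cos(pi/73) + 1).
≈ 36.483095 (to 6 d.p.).
α=36, χ(Ḡ)=37; ϑ=73*cos(pi/73)/(cos(pi/73) + 1) lies between (both strict).

73*cos(pi/73)/(cos(pi/73) + 1)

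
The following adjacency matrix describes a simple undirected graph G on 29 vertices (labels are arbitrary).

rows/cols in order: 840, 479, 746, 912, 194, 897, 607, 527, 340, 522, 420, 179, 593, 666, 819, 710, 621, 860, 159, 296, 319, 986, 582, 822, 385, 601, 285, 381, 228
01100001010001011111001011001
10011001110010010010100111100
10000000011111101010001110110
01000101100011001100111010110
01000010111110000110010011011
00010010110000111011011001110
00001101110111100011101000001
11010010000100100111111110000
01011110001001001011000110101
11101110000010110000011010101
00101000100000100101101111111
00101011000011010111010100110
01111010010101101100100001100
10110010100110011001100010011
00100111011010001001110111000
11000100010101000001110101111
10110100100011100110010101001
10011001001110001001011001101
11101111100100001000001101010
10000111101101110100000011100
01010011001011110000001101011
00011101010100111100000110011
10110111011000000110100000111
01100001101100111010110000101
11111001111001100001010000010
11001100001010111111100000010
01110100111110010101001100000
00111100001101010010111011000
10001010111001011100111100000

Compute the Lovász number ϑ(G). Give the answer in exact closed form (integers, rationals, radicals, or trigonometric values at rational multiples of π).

sqrt(29)

N(746) = {840, 522, 420, 179, 593, 666, 819, 621, 159, 582, 822, 385, 285, 381}, |N(746)| = 14.
Vertex 986 has 14 neighbors: 912, 194, 897, 527, 522, 179, 819, 710, 621, 860, 822, 385, 381, 228.
Vertex 819 has 14 neighbors: 746, 897, 607, 527, 522, 420, 593, 621, 296, 319, 986, 822, 385, 601.
N(340) = {479, 912, 194, 897, 607, 420, 666, 621, 159, 296, 822, 385, 285, 228}, |N(340)| = 14.
Regular of degree 14 on 29 vertices: SR(29,14,6,7) — a Paley graph.
The 3 distinct eigenvalues: [14.0, 2.192582, -3.192582].
λ_max=14, λ_min=-sqrt(29)/2 - 1/2; ϑ = −29·λ_min/(λ_max−λ_min) = sqrt(29).
Numerically 5.38516.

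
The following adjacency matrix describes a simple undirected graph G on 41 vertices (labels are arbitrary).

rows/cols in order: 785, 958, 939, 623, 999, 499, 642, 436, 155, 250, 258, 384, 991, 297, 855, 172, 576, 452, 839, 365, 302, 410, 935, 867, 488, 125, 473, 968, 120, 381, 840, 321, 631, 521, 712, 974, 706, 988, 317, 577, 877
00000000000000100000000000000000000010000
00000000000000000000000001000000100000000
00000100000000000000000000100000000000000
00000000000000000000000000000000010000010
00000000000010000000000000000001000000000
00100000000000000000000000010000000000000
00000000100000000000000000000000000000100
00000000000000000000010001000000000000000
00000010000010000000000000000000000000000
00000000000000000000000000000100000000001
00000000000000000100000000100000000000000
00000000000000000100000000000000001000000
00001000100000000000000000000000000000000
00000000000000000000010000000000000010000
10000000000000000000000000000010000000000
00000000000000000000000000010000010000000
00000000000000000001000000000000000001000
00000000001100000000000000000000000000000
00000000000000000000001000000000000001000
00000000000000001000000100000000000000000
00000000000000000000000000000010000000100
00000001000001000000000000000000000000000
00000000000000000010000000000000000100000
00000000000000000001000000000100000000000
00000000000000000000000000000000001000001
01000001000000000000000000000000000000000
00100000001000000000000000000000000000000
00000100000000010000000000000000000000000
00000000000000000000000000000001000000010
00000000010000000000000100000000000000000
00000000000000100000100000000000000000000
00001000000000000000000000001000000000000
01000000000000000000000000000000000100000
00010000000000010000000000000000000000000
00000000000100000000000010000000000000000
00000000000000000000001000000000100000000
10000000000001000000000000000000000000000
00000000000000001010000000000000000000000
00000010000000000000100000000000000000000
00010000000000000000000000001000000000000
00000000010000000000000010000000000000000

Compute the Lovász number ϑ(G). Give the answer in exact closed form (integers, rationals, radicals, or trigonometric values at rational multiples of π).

41*cos(pi/41)/(cos(pi/41) + 1)

deg(321) = 2; N(321) = {999, 120}.
deg(452) = 2; N(452) = {258, 384}.
Vertex 935 has 2 neighbors: 839, 974.
deg(839) = 2; N(839) = {935, 988}.
Regular of degree 2 on 41 vertices: connected 2-regular on 41 ⇒ C_{41}.
Distinct eigenvalues (to 6 d.p.): [2.0, 1.976561, 1.906793, 1.792331, 1.635859, 1.441043, 1.212451, 0.95544, 0.676034, 0.380782, 0.076605, -0.229367, -0.529963, -0.818137, -1.087135, -1.330651, -1.542978, -1.719139, -1.855005, -1.947391, -1.994132].
With N=41: ϑ(G) = 41·(-(-1)*2*cos(pi/41))/(2−(-2*cos(pi/41))) = 41*cos(pi/41)/(cos(pi/41) + 1).
= 20.46988… (decimal).
Sandwich: α(G)=20 ≤ ϑ(G)=41*cos(pi/41)/(cos(pi/41) + 1) ≤ χ(Ḡ)=21 (both strict).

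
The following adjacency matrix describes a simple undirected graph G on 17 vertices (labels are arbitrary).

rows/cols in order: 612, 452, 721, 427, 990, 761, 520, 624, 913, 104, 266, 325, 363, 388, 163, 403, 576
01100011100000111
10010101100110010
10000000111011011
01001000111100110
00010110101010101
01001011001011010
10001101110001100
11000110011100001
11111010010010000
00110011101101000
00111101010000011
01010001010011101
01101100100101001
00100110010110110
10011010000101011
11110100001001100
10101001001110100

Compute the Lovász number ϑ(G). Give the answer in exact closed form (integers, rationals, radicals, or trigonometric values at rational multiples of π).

sqrt(17)

Vertex 388 has 8 neighbors: 721, 761, 520, 104, 325, 363, 163, 403.
N(761) = {452, 990, 520, 624, 266, 363, 388, 403}, |N(761)| = 8.
N(520) = {612, 990, 761, 624, 913, 104, 388, 163}, |N(520)| = 8.
N(104) = {721, 427, 520, 624, 913, 266, 325, 388}, |N(104)| = 8.
deg(v) = 8 for all v (|V|=17); Paley(17): SR with (k,λ,μ)=(8,3,4).
A has 3 distinct eigenvalues ≈ [8.0, 1.562, -2.562].
Lovász (edge-transitive): ϑ = −17·(-sqrt(17)/2 - 1/2)/((8)−(-sqrt(17)/2 - 1/2)) = sqrt(17).
≈ 4.1231 (to 4 d.p.).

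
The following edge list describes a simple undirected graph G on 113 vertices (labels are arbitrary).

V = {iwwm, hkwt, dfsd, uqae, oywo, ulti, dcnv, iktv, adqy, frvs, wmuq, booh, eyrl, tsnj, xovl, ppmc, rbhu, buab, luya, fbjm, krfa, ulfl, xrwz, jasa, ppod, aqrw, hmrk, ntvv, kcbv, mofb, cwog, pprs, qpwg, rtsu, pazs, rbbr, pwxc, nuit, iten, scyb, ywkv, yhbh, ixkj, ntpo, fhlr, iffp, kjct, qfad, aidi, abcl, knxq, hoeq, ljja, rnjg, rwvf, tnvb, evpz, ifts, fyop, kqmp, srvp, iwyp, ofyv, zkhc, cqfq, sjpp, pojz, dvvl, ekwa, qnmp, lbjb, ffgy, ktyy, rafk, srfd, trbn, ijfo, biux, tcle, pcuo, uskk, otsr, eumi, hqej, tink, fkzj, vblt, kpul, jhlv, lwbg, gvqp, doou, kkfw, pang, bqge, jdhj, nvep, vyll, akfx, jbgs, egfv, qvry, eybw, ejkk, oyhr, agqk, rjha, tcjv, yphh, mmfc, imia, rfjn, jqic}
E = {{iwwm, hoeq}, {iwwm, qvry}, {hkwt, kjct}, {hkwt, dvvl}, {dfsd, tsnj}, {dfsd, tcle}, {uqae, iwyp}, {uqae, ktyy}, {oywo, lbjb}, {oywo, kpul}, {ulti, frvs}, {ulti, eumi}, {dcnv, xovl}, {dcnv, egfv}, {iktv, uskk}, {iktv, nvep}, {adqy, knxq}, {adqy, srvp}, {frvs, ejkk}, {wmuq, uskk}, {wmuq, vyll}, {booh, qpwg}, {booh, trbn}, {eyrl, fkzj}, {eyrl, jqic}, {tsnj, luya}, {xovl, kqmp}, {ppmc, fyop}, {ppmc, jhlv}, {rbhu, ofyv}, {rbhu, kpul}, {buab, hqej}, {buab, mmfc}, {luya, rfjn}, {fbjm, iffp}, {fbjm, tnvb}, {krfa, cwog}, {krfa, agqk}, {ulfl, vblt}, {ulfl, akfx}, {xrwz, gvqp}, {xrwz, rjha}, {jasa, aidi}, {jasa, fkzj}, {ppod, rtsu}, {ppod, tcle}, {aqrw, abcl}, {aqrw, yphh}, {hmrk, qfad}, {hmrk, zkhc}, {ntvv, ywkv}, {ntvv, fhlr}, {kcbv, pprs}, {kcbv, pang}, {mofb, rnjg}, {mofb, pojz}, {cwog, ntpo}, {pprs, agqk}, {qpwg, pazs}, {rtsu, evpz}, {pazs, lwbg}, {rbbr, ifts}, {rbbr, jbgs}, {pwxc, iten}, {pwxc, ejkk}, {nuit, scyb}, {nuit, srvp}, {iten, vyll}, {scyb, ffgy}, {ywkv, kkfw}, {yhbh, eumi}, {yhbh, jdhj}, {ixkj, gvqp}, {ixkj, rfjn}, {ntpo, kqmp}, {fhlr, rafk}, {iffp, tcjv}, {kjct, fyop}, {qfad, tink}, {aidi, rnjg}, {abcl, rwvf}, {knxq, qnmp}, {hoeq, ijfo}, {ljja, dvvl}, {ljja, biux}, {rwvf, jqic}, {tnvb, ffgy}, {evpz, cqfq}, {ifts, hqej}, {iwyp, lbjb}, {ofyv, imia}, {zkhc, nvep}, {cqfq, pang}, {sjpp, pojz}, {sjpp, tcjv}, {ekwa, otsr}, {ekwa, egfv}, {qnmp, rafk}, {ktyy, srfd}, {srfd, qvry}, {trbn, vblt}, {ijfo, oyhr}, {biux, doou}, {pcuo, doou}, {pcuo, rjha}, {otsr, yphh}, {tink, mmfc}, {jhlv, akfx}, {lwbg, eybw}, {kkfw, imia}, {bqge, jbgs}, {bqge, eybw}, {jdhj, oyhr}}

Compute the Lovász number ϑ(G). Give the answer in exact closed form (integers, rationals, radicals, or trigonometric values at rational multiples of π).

Vertex srfd has 2 neighbors: ktyy, qvry.
Vertex ixkj has 2 neighbors: gvqp, rfjn.
deg(kcbv) = 2; N(kcbv) = {pprs, pang}.
deg(rfjn) = 2; N(rfjn) = {luya, ixkj}.
Every vertex has degree 2 (N=113); a single 113-cycle (edge-transitive).
A has 57 distinct eigenvalues ≈ [2.0, 1.9969, 1.9876, 1.9722, 1.9507, 1.9232, 1.8897, 1.8504, 1.8054, 1.7548, 1.6987, 1.6374, 1.5711, 1.4999, 1.424, 1.3438, 1.2594, 1.1711, 1.0792, 0.9839, 0.8856, 0.7846, 0.6811, 0.5756, 0.4682, 0.3595, 0.2496, 0.1389, 0.0278, -0.0834, -0.1943, -0.3046, -0.414, -0.5221, -0.6286, -0.7331, -0.8354, -0.9351, -1.0319, -1.1255, -1.2157, -1.3021, -1.3844, -1.4625, -1.5361, -1.6049, -1.6687, -1.7274, -1.7807, -1.8286, -1.8708, -1.9072, -1.9377, -1.9622, -1.9807, -1.993, -1.9992].
Lovász: ϑ = −113(-2*cos(pi/113))/(2+-(-1)*2*cos(pi/113)) = 113*cos(pi/113)/(cos(pi/113) + 1).
= 56.489081… (decimal).
Check 56 ≤ 113*cos(pi/113)/(cos(pi/113) + 1) ≤ 57: both strict.

113*cos(pi/113)/(cos(pi/113) + 1)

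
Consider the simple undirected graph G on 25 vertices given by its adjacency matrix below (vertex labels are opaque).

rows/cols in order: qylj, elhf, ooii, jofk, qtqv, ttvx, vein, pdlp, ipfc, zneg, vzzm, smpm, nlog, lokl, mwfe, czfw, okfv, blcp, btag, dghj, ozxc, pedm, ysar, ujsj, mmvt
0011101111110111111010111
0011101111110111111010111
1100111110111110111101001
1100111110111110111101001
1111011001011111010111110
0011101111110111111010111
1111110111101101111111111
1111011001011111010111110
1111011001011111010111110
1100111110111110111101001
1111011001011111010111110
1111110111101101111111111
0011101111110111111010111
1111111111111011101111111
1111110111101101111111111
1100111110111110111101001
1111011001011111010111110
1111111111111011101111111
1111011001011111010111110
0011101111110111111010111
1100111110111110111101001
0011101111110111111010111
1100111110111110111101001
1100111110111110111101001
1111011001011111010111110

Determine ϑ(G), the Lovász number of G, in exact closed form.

N(zneg) = {qylj, elhf, qtqv, ttvx, vein, pdlp, ipfc, vzzm, smpm, nlog, lokl, mwfe, okfv, blcp, btag, dghj, pedm, mmvt}, |N(zneg)| = 18.
N(smpm) = {qylj, elhf, ooii, jofk, qtqv, ttvx, pdlp, ipfc, zneg, vzzm, nlog, lokl, czfw, okfv, blcp, btag, dghj, ozxc, pedm, ysar, ujsj, mmvt}, |N(smpm)| = 22.
Vertex elhf has 19 neighbors: ooii, jofk, qtqv, vein, pdlp, ipfc, zneg, vzzm, smpm, lokl, mwfe, czfw, okfv, blcp, btag, ozxc, ysar, ujsj, mmvt.
deg(pedm) = 19; N(pedm) = {ooii, jofk, qtqv, vein, pdlp, ipfc, zneg, vzzm, smpm, lokl, mwfe, czfw, okfv, blcp, btag, ozxc, ysar, ujsj, mmvt}.
Complete 5-partite, parts [7, 7, 6, 3, 2]: perfect, ϑ = α = 7.
ϑ(G) ≈ 7.0000000.
Check 7 ≤ 7 ≤ 7: collapsed.

7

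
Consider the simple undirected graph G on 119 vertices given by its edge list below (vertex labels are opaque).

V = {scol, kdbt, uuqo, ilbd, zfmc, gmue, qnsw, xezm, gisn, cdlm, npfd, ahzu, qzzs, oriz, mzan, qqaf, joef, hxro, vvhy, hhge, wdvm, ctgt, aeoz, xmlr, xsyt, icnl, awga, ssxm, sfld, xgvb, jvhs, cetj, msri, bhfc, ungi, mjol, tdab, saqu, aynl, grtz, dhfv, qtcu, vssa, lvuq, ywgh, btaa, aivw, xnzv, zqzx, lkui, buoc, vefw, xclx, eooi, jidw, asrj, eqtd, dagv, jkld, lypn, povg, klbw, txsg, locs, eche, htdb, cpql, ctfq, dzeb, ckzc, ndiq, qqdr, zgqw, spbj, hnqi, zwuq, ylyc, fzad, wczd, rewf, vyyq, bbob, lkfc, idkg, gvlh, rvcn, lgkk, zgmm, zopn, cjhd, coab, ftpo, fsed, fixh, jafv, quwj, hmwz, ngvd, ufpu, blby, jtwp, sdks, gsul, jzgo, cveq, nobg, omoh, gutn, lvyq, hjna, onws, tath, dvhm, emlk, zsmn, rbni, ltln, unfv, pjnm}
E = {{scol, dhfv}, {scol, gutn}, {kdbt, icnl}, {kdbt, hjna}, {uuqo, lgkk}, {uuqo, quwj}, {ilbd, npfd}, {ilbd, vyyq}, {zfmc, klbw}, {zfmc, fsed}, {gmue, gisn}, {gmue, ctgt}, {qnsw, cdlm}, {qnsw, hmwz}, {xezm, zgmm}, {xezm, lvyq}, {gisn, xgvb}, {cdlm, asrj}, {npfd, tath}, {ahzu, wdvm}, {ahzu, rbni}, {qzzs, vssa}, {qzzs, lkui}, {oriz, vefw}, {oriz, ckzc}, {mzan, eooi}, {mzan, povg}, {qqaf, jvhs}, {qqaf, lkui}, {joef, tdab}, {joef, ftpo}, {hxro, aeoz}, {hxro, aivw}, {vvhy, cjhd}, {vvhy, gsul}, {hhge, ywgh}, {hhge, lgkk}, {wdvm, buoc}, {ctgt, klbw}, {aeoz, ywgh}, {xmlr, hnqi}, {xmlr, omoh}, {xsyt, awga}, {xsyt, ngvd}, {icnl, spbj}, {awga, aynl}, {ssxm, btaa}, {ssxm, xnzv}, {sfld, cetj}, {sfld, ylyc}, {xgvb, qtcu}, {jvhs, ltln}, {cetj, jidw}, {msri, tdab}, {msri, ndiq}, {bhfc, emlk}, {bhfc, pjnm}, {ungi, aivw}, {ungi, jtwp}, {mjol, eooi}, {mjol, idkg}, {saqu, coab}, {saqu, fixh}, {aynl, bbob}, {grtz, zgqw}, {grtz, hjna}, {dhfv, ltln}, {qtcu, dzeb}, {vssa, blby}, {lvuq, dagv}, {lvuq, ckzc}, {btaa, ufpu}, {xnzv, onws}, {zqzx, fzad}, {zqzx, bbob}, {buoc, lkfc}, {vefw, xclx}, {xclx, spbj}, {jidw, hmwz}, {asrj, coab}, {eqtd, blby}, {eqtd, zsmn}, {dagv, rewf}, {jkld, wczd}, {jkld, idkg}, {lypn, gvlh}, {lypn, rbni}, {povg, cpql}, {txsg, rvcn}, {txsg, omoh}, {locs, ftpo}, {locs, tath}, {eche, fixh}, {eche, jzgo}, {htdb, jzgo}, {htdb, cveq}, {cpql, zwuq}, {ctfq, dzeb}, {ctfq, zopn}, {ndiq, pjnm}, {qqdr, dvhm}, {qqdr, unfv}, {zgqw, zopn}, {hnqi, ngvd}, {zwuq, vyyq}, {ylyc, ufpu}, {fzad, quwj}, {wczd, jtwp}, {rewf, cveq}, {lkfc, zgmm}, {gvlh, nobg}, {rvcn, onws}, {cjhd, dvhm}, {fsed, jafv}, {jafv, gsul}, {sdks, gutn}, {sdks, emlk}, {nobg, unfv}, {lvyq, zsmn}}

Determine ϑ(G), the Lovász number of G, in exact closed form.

119*cos(pi/119)/(cos(pi/119) + 1)

N(gisn) = {gmue, xgvb}, |N(gisn)| = 2.
deg(jidw) = 2; N(jidw) = {cetj, hmwz}.
deg(gmue) = 2; N(gmue) = {gisn, ctgt}.
Vertex hmwz has 2 neighbors: qnsw, jidw.
Every vertex has degree 2 (N=119); a single 119-cycle (edge-transitive).
Distinct eigenvalues (to 5 d.p.): [2.0, 1.99721, 1.98886, 1.97496, 1.95556, 1.93071, 1.90047, 1.86494, 1.82422, 1.7784, 1.72763, 1.67205, 1.6118, 1.54707, 1.47802, 1.40485, 1.32776, 1.24698, 1.16272, 1.07522, 0.98472, 0.89148, 0.79575, 0.6978, 0.59791, 0.49636, 0.39342, 0.28938, 0.18454, 0.07918, -0.0264, -0.1319, -0.23704, -0.34152, -0.44504, -0.54733, -0.64808, -0.74704, -0.84391, -0.93843, -1.03033, -1.11936, -1.20527, -1.28782, -1.36678, -1.44194, -1.51307, -1.57999, -1.6425, -1.70043, -1.75363, -1.80194, -1.84522, -1.88337, -1.91626, -1.94381, -1.96595, -1.9826, -1.99373, -1.9993].
Lovász (edge-transitive): ϑ = −119·(-2*cos(pi/119))/((2)−(-2*cos(pi/119))) = 119*cos(pi/119)/(cos(pi/119) + 1).
ϑ(G) ≈ 59.489631564.
α=59, χ(Ḡ)=60; ϑ=119*cos(pi/119)/(cos(pi/119) + 1) lies between (both strict).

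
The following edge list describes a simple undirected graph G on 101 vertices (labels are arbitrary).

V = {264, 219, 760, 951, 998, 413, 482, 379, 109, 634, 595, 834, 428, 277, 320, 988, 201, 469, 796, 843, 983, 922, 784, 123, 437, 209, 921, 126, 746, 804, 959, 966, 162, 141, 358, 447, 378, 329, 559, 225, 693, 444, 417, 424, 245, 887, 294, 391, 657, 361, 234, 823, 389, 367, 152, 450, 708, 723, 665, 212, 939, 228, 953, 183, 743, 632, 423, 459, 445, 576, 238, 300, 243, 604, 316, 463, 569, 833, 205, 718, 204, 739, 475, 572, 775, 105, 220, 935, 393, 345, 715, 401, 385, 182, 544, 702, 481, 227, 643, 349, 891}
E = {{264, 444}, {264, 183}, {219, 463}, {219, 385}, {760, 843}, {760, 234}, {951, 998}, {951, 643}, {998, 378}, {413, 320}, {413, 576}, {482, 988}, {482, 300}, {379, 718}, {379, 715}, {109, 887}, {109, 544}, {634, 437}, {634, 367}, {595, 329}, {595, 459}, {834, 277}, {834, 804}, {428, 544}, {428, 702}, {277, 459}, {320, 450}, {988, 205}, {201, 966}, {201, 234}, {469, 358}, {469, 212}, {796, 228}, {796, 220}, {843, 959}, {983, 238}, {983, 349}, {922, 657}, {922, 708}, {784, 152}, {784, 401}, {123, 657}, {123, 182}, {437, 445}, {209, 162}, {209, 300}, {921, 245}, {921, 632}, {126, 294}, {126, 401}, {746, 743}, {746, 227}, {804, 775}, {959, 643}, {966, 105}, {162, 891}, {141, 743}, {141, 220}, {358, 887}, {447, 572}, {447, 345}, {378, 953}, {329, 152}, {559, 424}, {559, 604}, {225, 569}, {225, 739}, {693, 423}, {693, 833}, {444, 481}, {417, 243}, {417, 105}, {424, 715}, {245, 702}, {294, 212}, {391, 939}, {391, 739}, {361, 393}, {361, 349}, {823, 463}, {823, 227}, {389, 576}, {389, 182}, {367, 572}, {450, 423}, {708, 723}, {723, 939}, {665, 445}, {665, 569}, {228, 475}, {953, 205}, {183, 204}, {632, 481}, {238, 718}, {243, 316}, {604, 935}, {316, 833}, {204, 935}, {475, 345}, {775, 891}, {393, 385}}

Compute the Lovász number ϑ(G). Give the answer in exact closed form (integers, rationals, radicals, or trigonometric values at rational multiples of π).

101*cos(pi/101)/(cos(pi/101) + 1)

Vertex 951 has 2 neighbors: 998, 643.
N(576) = {413, 389}, |N(576)| = 2.
deg(775) = 2; N(775) = {804, 891}.
deg(834) = 2; N(834) = {277, 804}.
Every vertex has degree 2 (N=101); connected 2-regular on 101 ⇒ C_{101}.
A has 51 distinct eigenvalues ≈ [2.0, 1.9961, 1.9845, 1.9653, 1.9384, 1.904, 1.8623, 1.8133, 1.7574, 1.6946, 1.6253, 1.5497, 1.4681, 1.3808, 1.2882, 1.1906, 1.0884, 0.982, 0.8718, 0.7582, 0.6417, 0.5226, 0.4016, 0.279, 0.1554, 0.0311, -0.0933, -0.2173, -0.3405, -0.4624, -0.5824, -0.7003, -0.8154, -0.9273, -1.0357, -1.1401, -1.24, -1.3352, -1.4252, -1.5096, -1.5883, -1.6608, -1.7268, -1.7862, -1.8387, -1.8841, -1.9221, -1.9528, -1.9759, -1.9913, -1.999].
Lovász: ϑ = −101(-2*cos(pi/101))/(2+-(-1)*2*cos(pi/101)) = 101*cos(pi/101)/(cos(pi/101) + 1).
≈ 50.4878 (to 4 d.p.).
α=50, χ(Ḡ)=51; ϑ=101*cos(pi/101)/(cos(pi/101) + 1) lies between (both strict).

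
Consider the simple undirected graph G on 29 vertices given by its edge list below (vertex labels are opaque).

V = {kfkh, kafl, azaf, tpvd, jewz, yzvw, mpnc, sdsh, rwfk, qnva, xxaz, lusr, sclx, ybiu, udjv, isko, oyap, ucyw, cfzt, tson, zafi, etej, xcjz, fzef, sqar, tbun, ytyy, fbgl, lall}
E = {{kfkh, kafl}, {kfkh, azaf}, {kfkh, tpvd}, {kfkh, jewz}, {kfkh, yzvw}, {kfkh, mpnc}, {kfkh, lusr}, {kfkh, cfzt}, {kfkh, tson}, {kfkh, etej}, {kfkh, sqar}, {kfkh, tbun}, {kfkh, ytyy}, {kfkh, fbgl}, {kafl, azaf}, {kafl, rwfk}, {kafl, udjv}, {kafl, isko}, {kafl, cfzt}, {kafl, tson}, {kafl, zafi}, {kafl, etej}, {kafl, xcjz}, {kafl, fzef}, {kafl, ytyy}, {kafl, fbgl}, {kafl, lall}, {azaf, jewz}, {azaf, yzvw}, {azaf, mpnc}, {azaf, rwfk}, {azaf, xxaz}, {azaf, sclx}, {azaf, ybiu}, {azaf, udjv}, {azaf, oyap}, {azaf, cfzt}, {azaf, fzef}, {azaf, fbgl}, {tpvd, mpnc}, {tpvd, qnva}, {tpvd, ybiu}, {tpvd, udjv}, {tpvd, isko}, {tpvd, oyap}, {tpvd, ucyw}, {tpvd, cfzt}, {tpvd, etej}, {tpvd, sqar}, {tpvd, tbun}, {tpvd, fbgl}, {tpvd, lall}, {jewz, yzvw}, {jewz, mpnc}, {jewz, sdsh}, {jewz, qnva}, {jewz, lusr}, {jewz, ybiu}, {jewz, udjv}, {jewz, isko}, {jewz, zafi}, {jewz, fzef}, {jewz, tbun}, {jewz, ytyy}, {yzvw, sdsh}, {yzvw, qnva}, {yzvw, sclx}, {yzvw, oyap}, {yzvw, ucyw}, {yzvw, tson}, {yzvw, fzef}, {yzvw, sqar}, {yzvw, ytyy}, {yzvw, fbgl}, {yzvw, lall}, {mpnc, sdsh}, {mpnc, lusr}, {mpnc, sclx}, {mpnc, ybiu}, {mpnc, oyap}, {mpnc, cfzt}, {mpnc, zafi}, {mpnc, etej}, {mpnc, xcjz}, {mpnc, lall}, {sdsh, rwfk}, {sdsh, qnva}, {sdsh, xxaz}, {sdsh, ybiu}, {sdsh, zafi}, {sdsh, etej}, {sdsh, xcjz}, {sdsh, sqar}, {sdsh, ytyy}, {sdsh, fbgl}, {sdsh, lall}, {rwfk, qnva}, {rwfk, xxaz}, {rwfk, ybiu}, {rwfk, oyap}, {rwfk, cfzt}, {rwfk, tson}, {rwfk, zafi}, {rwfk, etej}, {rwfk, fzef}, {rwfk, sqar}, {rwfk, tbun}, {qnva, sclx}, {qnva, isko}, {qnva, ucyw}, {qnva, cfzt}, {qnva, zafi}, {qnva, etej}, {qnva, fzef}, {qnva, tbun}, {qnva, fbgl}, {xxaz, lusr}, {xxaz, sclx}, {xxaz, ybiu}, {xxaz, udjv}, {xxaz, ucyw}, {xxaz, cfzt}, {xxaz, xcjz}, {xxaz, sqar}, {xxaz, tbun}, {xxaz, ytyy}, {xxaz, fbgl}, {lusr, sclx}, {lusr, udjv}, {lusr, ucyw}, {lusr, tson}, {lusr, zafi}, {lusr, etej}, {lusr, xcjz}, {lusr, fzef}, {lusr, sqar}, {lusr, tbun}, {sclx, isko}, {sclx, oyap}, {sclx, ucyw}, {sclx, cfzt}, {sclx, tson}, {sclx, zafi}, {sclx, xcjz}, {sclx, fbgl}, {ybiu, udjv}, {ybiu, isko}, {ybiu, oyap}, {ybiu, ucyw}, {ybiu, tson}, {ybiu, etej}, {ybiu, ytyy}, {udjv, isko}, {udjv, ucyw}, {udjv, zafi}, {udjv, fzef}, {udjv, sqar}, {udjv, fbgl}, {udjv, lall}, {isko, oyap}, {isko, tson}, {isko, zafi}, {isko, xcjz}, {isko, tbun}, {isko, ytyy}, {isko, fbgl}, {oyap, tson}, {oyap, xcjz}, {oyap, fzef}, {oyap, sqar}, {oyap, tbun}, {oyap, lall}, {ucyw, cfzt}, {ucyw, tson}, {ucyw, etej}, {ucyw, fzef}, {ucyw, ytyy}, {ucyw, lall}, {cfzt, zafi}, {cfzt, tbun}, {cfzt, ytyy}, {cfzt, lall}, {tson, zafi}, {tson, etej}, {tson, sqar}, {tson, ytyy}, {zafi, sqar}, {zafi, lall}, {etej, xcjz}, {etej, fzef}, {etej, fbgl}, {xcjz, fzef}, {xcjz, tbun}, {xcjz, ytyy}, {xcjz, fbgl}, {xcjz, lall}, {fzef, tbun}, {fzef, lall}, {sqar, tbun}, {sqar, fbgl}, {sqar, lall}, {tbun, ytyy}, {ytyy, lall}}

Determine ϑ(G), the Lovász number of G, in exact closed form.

sqrt(29)

deg(fzef) = 14; N(fzef) = {kafl, azaf, jewz, yzvw, rwfk, qnva, lusr, udjv, oyap, ucyw, etej, xcjz, tbun, lall}.
Vertex yzvw has 14 neighbors: kfkh, azaf, jewz, sdsh, qnva, sclx, oyap, ucyw, tson, fzef, sqar, ytyy, fbgl, lall.
Vertex sdsh has 14 neighbors: jewz, yzvw, mpnc, rwfk, qnva, xxaz, ybiu, zafi, etej, xcjz, sqar, ytyy, fbgl, lall.
Vertex lall has 14 neighbors: kafl, tpvd, yzvw, mpnc, sdsh, udjv, oyap, ucyw, cfzt, zafi, xcjz, fzef, sqar, ytyy.
14-regular, N=29; strongly regular (29,14,6,7).
spec(A) ≈ [14.0, 2.1926, -3.1926] (distinct, 4 d.p.).
Lovász (edge-transitive): ϑ = −29·(-sqrt(29)/2 - 1/2)/((14)−(-sqrt(29)/2 - 1/2)) = sqrt(29).
ϑ(G) ≈ 5.3851648.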